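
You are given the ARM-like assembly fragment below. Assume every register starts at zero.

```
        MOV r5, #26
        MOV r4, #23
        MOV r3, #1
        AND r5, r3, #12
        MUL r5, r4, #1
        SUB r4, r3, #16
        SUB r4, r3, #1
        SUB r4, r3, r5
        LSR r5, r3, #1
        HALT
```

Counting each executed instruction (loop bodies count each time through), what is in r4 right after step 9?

-22

MOV r5, #26 → r5=26
MOV r4, #23 → r4=23
MOV r3, #1 → r3=1
AND r5, r3, #12 → r5=1&12=0
MUL r5, r4, #1 → r5=23*1=23
SUB r4, r3, #16 → r4=1-16=-15
SUB r4, r3, #1 → r4=1-1=0
SUB r4, r3, r5 → r4=1-23=-22
LSR r5, r3, #1 → r5=1>>1=0
After step 9: r4 = -22.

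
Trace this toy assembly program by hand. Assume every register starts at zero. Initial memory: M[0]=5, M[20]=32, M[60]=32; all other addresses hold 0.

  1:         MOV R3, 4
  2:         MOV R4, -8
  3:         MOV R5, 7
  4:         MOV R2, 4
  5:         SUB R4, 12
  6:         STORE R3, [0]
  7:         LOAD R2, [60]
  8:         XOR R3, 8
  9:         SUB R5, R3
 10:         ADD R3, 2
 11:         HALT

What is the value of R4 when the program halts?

after MOV R3, 4: R3=4
after MOV R4, -8: R4=-8
after MOV R5, 7: R5=7
after MOV R2, 4: R2=4
after SUB R4, 12: R4=(-8)-12=-20
STORE R3, [0] → M[0]=4
after LOAD R2, [60]: R2=M[60]=32
after XOR R3, 8: R3=4^8=12
after SUB R5, R3: R5=7-12=-5
after ADD R3, 2: R3=12+2=14
halt.

-20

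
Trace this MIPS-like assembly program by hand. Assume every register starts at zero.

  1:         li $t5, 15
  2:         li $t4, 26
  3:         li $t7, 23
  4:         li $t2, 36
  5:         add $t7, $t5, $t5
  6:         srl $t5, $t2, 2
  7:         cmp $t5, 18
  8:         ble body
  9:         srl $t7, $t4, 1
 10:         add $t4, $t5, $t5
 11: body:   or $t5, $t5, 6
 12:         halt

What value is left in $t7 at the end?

li $t5, 15 → $t5=15
li $t4, 26 → $t4=26
li $t7, 23 → $t7=23
li $t2, 36 → $t2=36
add $t7, $t5, $t5 → $t7=15+15=30
srl $t5, $t2, 2 → $t5=36>>2=9
cmp $t5, 18  (cmp 9,18)
ble body: taken
or $t5, $t5, 6 → $t5=9|6=15
halt.

30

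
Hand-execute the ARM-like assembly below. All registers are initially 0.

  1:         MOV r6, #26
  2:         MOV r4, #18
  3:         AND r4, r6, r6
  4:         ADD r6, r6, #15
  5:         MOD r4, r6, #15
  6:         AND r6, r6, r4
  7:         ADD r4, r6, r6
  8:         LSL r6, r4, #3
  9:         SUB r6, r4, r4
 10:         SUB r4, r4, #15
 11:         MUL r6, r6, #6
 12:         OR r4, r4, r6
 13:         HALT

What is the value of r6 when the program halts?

MOV r6, #26 → r6=26
MOV r4, #18 → r4=18
AND r4, r6, r6 → r4=26&26=26
ADD r6, r6, #15 → r6=26+15=41
MOD r4, r6, #15 → r4=41%15=11
AND r6, r6, r4 → r6=41&11=9
ADD r4, r6, r6 → r4=9+9=18
LSL r6, r4, #3 → r6=18<<3=144
SUB r6, r4, r4 → r6=18-18=0
SUB r4, r4, #15 → r4=18-15=3
MUL r6, r6, #6 → r6=0*6=0
OR r4, r4, r6 → r4=3|0=3
halt.

0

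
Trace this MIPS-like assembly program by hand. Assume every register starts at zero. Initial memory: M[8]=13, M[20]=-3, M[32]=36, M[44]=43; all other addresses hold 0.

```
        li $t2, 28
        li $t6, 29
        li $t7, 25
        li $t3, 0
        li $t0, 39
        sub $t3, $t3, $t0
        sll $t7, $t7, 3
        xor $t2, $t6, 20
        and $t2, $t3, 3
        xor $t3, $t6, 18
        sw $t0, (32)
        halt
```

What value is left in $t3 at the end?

15

after li $t2, 28: $t2=28
after li $t6, 29: $t6=29
after li $t7, 25: $t7=25
after li $t3, 0: $t3=0
after li $t0, 39: $t0=39
after sub $t3, $t3, $t0: $t3=0-39=-39
after sll $t7, $t7, 3: $t7=25<<3=200
after xor $t2, $t6, 20: $t2=29^20=9
after and $t2, $t3, 3: $t2=(-39)&3=1
after xor $t3, $t6, 18: $t3=29^18=15
sw $t0, (32) → M[32]=39
halt.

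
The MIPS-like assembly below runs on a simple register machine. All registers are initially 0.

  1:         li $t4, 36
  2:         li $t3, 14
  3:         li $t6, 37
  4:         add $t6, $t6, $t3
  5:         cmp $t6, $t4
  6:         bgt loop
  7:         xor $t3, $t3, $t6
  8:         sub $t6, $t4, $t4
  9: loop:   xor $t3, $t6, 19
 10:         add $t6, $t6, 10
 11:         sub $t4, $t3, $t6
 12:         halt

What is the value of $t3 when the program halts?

$t4=36
$t3=14
$t6=37
$t6=37+14=51
cmp $t6, $t4  (cmp 51,36)
bgt loop: taken
$t3=51^19=32
$t6=51+10=61
$t4=32-61=-29
halt.

32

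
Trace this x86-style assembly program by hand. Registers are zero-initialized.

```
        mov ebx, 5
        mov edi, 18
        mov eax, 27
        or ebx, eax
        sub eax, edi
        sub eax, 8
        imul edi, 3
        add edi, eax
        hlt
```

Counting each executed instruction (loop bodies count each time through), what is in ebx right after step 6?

31

after mov ebx, 5: ebx=5
after mov edi, 18: edi=18
after mov eax, 27: eax=27
after or ebx, eax: ebx=5|27=31
after sub eax, edi: eax=27-18=9
after sub eax, 8: eax=9-8=1
After step 6: ebx = 31.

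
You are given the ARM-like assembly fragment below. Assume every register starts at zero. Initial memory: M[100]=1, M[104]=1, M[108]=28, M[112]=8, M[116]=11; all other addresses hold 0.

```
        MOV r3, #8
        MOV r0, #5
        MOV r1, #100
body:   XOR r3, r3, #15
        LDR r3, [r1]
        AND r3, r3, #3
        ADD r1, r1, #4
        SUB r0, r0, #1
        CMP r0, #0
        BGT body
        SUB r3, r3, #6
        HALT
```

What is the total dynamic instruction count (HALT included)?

after MOV r3, #8: r3=8
after MOV r0, #5: r0=5
after MOV r1, #100: r1=100
after XOR r3, r3, #15: r3=8^15=7
after LDR r3, [r1]: r3=M[100]=1
after AND r3, r3, #3: r3=1&3=1
after ADD r1, r1, #4: r1=100+4=104
after SUB r0, r0, #1: r0=5-1=4
CMP r0, #0  (cmp 4,0)
BGT body: taken
after XOR r3, r3, #15: r3=1^15=14
after LDR r3, [r1]: r3=M[104]=1
after AND r3, r3, #3: r3=1&3=1
after ADD r1, r1, #4: r1=104+4=108
after SUB r0, r0, #1: r0=4-1=3
CMP r0, #0  (cmp 3,0)
BGT body: taken
after XOR r3, r3, #15: r3=1^15=14
after LDR r3, [r1]: r3=M[108]=28
after AND r3, r3, #3: r3=28&3=0
after ADD r1, r1, #4: r1=108+4=112
after SUB r0, r0, #1: r0=3-1=2
CMP r0, #0  (cmp 2,0)
BGT body: taken
after XOR r3, r3, #15: r3=0^15=15
after LDR r3, [r1]: r3=M[112]=8
after AND r3, r3, #3: r3=8&3=0
after ADD r1, r1, #4: r1=112+4=116
after SUB r0, r0, #1: r0=2-1=1
CMP r0, #0  (cmp 1,0)
BGT body: taken
after XOR r3, r3, #15: r3=0^15=15
after LDR r3, [r1]: r3=M[116]=11
after AND r3, r3, #3: r3=11&3=3
after ADD r1, r1, #4: r1=116+4=120
after SUB r0, r0, #1: r0=1-1=0
CMP r0, #0  (cmp 0,0)
BGT body: not taken
after SUB r3, r3, #6: r3=3-6=-3
halt.
Total executed instructions: 40.

40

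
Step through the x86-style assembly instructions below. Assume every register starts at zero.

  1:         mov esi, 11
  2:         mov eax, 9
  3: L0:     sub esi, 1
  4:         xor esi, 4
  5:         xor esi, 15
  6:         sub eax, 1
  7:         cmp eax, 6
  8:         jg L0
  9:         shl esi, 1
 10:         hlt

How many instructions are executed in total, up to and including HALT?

after mov esi, 11: esi=11
after mov eax, 9: eax=9
after sub esi, 1: esi=11-1=10
after xor esi, 4: esi=10^4=14
after xor esi, 15: esi=14^15=1
after sub eax, 1: eax=9-1=8
cmp eax, 6  (cmp 8,6)
jg L0: taken
after sub esi, 1: esi=1-1=0
after xor esi, 4: esi=0^4=4
after xor esi, 15: esi=4^15=11
after sub eax, 1: eax=8-1=7
cmp eax, 6  (cmp 7,6)
jg L0: taken
after sub esi, 1: esi=11-1=10
after xor esi, 4: esi=10^4=14
after xor esi, 15: esi=14^15=1
after sub eax, 1: eax=7-1=6
cmp eax, 6  (cmp 6,6)
jg L0: not taken
after shl esi, 1: esi=1<<1=2
halt.
Total executed instructions: 22.

22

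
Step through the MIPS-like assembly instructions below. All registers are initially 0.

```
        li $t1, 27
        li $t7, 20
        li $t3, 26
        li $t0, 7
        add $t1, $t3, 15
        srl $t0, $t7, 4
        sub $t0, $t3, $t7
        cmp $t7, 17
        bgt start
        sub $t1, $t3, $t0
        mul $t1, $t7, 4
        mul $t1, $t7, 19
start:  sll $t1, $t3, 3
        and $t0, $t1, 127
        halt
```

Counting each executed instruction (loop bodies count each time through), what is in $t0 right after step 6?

1

after li $t1, 27: $t1=27
after li $t7, 20: $t7=20
after li $t3, 26: $t3=26
after li $t0, 7: $t0=7
after add $t1, $t3, 15: $t1=26+15=41
after srl $t0, $t7, 4: $t0=20>>4=1
After step 6: $t0 = 1.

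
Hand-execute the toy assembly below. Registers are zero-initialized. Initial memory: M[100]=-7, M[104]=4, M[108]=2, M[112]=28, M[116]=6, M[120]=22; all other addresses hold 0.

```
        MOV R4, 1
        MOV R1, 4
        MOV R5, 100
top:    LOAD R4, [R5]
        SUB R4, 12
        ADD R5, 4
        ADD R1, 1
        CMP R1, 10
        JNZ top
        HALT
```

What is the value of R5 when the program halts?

after MOV R4, 1: R4=1
after MOV R1, 4: R1=4
after MOV R5, 100: R5=100
after LOAD R4, [R5]: R4=M[100]=-7
after SUB R4, 12: R4=(-7)-12=-19
after ADD R5, 4: R5=100+4=104
after ADD R1, 1: R1=4+1=5
CMP R1, 10  (cmp 5,10)
JNZ top: taken
after LOAD R4, [R5]: R4=M[104]=4
after SUB R4, 12: R4=4-12=-8
after ADD R5, 4: R5=104+4=108
after ADD R1, 1: R1=5+1=6
CMP R1, 10  (cmp 6,10)
JNZ top: taken
after LOAD R4, [R5]: R4=M[108]=2
after SUB R4, 12: R4=2-12=-10
after ADD R5, 4: R5=108+4=112
after ADD R1, 1: R1=6+1=7
CMP R1, 10  (cmp 7,10)
JNZ top: taken
after LOAD R4, [R5]: R4=M[112]=28
after SUB R4, 12: R4=28-12=16
after ADD R5, 4: R5=112+4=116
after ADD R1, 1: R1=7+1=8
CMP R1, 10  (cmp 8,10)
JNZ top: taken
after LOAD R4, [R5]: R4=M[116]=6
after SUB R4, 12: R4=6-12=-6
after ADD R5, 4: R5=116+4=120
after ADD R1, 1: R1=8+1=9
CMP R1, 10  (cmp 9,10)
JNZ top: taken
after LOAD R4, [R5]: R4=M[120]=22
after SUB R4, 12: R4=22-12=10
after ADD R5, 4: R5=120+4=124
after ADD R1, 1: R1=9+1=10
CMP R1, 10  (cmp 10,10)
JNZ top: not taken
halt.

124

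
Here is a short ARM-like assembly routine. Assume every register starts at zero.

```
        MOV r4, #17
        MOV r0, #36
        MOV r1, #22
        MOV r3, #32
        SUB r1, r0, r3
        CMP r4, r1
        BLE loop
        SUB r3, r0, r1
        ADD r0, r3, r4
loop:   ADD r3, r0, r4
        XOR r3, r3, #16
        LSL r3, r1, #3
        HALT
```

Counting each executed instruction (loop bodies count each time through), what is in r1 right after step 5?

4

MOV r4, #17 → r4=17
MOV r0, #36 → r0=36
MOV r1, #22 → r1=22
MOV r3, #32 → r3=32
SUB r1, r0, r3 → r1=36-32=4
After step 5: r1 = 4.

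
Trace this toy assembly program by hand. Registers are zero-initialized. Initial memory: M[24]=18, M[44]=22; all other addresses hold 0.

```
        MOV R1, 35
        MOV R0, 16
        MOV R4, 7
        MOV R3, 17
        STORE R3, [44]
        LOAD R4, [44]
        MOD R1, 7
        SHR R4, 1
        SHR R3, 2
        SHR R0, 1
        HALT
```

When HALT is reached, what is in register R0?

MOV R1, 35 → R1=35
MOV R0, 16 → R0=16
MOV R4, 7 → R4=7
MOV R3, 17 → R3=17
STORE R3, [44] → M[44]=17
LOAD R4, [44] → R4=M[44]=17
MOD R1, 7 → R1=35%7=0
SHR R4, 1 → R4=17>>1=8
SHR R3, 2 → R3=17>>2=4
SHR R0, 1 → R0=16>>1=8
halt.

8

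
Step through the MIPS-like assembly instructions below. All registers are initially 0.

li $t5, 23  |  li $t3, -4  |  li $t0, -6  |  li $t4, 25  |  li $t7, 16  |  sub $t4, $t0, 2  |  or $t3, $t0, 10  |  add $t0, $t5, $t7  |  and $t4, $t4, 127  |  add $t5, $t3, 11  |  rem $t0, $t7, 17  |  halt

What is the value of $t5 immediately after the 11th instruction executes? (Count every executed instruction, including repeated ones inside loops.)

after li $t5, 23: $t5=23
after li $t3, -4: $t3=-4
after li $t0, -6: $t0=-6
after li $t4, 25: $t4=25
after li $t7, 16: $t7=16
after sub $t4, $t0, 2: $t4=(-6)-2=-8
after or $t3, $t0, 10: $t3=(-6)|10=-6
after add $t0, $t5, $t7: $t0=23+16=39
after and $t4, $t4, 127: $t4=(-8)&127=120
after add $t5, $t3, 11: $t5=(-6)+11=5
after rem $t0, $t7, 17: $t0=16%17=16
After step 11: $t5 = 5.

5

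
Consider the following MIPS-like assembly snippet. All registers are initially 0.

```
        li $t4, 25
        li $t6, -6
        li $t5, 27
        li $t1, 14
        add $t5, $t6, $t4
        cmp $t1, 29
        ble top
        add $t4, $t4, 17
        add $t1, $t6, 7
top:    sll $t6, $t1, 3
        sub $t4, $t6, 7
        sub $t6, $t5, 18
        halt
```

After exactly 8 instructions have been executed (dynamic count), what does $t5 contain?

19

li $t4, 25 → $t4=25
li $t6, -6 → $t6=-6
li $t5, 27 → $t5=27
li $t1, 14 → $t1=14
add $t5, $t6, $t4 → $t5=(-6)+25=19
cmp $t1, 29  (cmp 14,29)
ble top: taken
sll $t6, $t1, 3 → $t6=14<<3=112
After step 8: $t5 = 19.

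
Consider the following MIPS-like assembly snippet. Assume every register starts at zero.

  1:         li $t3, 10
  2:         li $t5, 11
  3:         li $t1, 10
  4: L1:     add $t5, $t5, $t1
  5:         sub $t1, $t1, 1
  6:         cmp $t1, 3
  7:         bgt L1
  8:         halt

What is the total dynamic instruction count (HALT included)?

32

$t3=10
$t5=11
$t1=10
$t5=11+10=21
$t1=10-1=9
cmp $t1, 3  (cmp 9,3)
bgt L1: taken
$t5=21+9=30
$t1=9-1=8
cmp $t1, 3  (cmp 8,3)
bgt L1: taken
$t5=30+8=38
$t1=8-1=7
cmp $t1, 3  (cmp 7,3)
bgt L1: taken
$t5=38+7=45
$t1=7-1=6
cmp $t1, 3  (cmp 6,3)
bgt L1: taken
$t5=45+6=51
$t1=6-1=5
cmp $t1, 3  (cmp 5,3)
bgt L1: taken
$t5=51+5=56
$t1=5-1=4
cmp $t1, 3  (cmp 4,3)
bgt L1: taken
$t5=56+4=60
$t1=4-1=3
cmp $t1, 3  (cmp 3,3)
bgt L1: not taken
halt.
Total executed instructions: 32.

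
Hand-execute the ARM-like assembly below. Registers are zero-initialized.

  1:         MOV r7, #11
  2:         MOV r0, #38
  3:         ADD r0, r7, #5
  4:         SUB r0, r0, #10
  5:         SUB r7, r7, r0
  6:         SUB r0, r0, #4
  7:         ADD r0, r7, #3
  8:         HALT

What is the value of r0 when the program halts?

r7=11
r0=38
r0=11+5=16
r0=16-10=6
r7=11-6=5
r0=6-4=2
r0=5+3=8
halt.

8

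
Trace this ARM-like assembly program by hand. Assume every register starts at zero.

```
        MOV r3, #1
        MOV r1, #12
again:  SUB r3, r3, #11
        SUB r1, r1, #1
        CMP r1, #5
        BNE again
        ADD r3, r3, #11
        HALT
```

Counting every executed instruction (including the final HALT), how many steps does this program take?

32

after MOV r3, #1: r3=1
after MOV r1, #12: r1=12
after SUB r3, r3, #11: r3=1-11=-10
after SUB r1, r1, #1: r1=12-1=11
CMP r1, #5  (cmp 11,5)
BNE again: taken
after SUB r3, r3, #11: r3=(-10)-11=-21
after SUB r1, r1, #1: r1=11-1=10
CMP r1, #5  (cmp 10,5)
BNE again: taken
after SUB r3, r3, #11: r3=(-21)-11=-32
after SUB r1, r1, #1: r1=10-1=9
CMP r1, #5  (cmp 9,5)
BNE again: taken
after SUB r3, r3, #11: r3=(-32)-11=-43
after SUB r1, r1, #1: r1=9-1=8
CMP r1, #5  (cmp 8,5)
BNE again: taken
after SUB r3, r3, #11: r3=(-43)-11=-54
after SUB r1, r1, #1: r1=8-1=7
CMP r1, #5  (cmp 7,5)
BNE again: taken
after SUB r3, r3, #11: r3=(-54)-11=-65
after SUB r1, r1, #1: r1=7-1=6
CMP r1, #5  (cmp 6,5)
BNE again: taken
after SUB r3, r3, #11: r3=(-65)-11=-76
after SUB r1, r1, #1: r1=6-1=5
CMP r1, #5  (cmp 5,5)
BNE again: not taken
after ADD r3, r3, #11: r3=(-76)+11=-65
halt.
Total executed instructions: 32.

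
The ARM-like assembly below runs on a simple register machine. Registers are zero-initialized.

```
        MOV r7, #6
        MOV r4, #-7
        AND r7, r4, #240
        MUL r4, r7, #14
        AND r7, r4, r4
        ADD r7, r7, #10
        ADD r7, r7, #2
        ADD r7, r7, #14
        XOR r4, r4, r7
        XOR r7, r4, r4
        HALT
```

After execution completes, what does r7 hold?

MOV r7, #6 → r7=6
MOV r4, #-7 → r4=-7
AND r7, r4, #240 → r7=(-7)&240=240
MUL r4, r7, #14 → r4=240*14=3360
AND r7, r4, r4 → r7=3360&3360=3360
ADD r7, r7, #10 → r7=3360+10=3370
ADD r7, r7, #2 → r7=3370+2=3372
ADD r7, r7, #14 → r7=3372+14=3386
XOR r4, r4, r7 → r4=3360^3386=26
XOR r7, r4, r4 → r7=26^26=0
halt.

0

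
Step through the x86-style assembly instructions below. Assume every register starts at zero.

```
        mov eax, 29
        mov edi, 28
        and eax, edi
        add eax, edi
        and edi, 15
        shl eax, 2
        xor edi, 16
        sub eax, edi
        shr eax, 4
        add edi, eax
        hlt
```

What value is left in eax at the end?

after mov eax, 29: eax=29
after mov edi, 28: edi=28
after and eax, edi: eax=29&28=28
after add eax, edi: eax=28+28=56
after and edi, 15: edi=28&15=12
after shl eax, 2: eax=56<<2=224
after xor edi, 16: edi=12^16=28
after sub eax, edi: eax=224-28=196
after shr eax, 4: eax=196>>4=12
after add edi, eax: edi=28+12=40
halt.

12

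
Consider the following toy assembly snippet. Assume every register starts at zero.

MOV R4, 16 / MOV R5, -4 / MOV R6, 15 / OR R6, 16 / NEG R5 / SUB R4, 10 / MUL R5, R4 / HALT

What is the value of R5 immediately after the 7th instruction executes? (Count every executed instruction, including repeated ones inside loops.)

MOV R4, 16 → R4=16
MOV R5, -4 → R5=-4
MOV R6, 15 → R6=15
OR R6, 16 → R6=15|16=31
NEG R5 → R5=-(-4)=4
SUB R4, 10 → R4=16-10=6
MUL R5, R4 → R5=4*6=24
After step 7: R5 = 24.

24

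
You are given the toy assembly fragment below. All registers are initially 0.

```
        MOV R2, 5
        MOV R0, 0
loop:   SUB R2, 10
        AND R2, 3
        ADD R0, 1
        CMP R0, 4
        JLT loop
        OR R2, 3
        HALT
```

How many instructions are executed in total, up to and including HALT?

after MOV R2, 5: R2=5
after MOV R0, 0: R0=0
after SUB R2, 10: R2=5-10=-5
after AND R2, 3: R2=(-5)&3=3
after ADD R0, 1: R0=0+1=1
CMP R0, 4  (cmp 1,4)
JLT loop: taken
after SUB R2, 10: R2=3-10=-7
after AND R2, 3: R2=(-7)&3=1
after ADD R0, 1: R0=1+1=2
CMP R0, 4  (cmp 2,4)
JLT loop: taken
after SUB R2, 10: R2=1-10=-9
after AND R2, 3: R2=(-9)&3=3
after ADD R0, 1: R0=2+1=3
CMP R0, 4  (cmp 3,4)
JLT loop: taken
after SUB R2, 10: R2=3-10=-7
after AND R2, 3: R2=(-7)&3=1
after ADD R0, 1: R0=3+1=4
CMP R0, 4  (cmp 4,4)
JLT loop: not taken
after OR R2, 3: R2=1|3=3
halt.
Total executed instructions: 24.

24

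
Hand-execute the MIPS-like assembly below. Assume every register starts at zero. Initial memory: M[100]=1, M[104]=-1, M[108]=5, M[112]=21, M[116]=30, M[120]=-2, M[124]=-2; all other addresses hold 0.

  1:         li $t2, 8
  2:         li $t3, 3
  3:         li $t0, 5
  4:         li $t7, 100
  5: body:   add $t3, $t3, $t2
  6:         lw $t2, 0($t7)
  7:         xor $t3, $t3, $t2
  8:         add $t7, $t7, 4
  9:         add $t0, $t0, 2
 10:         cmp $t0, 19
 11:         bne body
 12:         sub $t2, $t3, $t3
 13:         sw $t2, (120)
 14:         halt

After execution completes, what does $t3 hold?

61

li $t2, 8 → $t2=8
li $t3, 3 → $t3=3
li $t0, 5 → $t0=5
li $t7, 100 → $t7=100
add $t3, $t3, $t2 → $t3=3+8=11
lw $t2, 0($t7) → $t2=M[100]=1
xor $t3, $t3, $t2 → $t3=11^1=10
add $t7, $t7, 4 → $t7=100+4=104
add $t0, $t0, 2 → $t0=5+2=7
cmp $t0, 19  (cmp 7,19)
bne body: taken
add $t3, $t3, $t2 → $t3=10+1=11
lw $t2, 0($t7) → $t2=M[104]=-1
xor $t3, $t3, $t2 → $t3=11^(-1)=-12
add $t7, $t7, 4 → $t7=104+4=108
add $t0, $t0, 2 → $t0=7+2=9
cmp $t0, 19  (cmp 9,19)
bne body: taken
add $t3, $t3, $t2 → $t3=(-12)+(-1)=-13
lw $t2, 0($t7) → $t2=M[108]=5
xor $t3, $t3, $t2 → $t3=(-13)^5=-10
add $t7, $t7, 4 → $t7=108+4=112
add $t0, $t0, 2 → $t0=9+2=11
cmp $t0, 19  (cmp 11,19)
bne body: taken
add $t3, $t3, $t2 → $t3=(-10)+5=-5
lw $t2, 0($t7) → $t2=M[112]=21
xor $t3, $t3, $t2 → $t3=(-5)^21=-18
add $t7, $t7, 4 → $t7=112+4=116
add $t0, $t0, 2 → $t0=11+2=13
cmp $t0, 19  (cmp 13,19)
bne body: taken
add $t3, $t3, $t2 → $t3=(-18)+21=3
lw $t2, 0($t7) → $t2=M[116]=30
xor $t3, $t3, $t2 → $t3=3^30=29
add $t7, $t7, 4 → $t7=116+4=120
add $t0, $t0, 2 → $t0=13+2=15
cmp $t0, 19  (cmp 15,19)
bne body: taken
add $t3, $t3, $t2 → $t3=29+30=59
lw $t2, 0($t7) → $t2=M[120]=-2
xor $t3, $t3, $t2 → $t3=59^(-2)=-59
add $t7, $t7, 4 → $t7=120+4=124
add $t0, $t0, 2 → $t0=15+2=17
cmp $t0, 19  (cmp 17,19)
bne body: taken
add $t3, $t3, $t2 → $t3=(-59)+(-2)=-61
lw $t2, 0($t7) → $t2=M[124]=-2
xor $t3, $t3, $t2 → $t3=(-61)^(-2)=61
add $t7, $t7, 4 → $t7=124+4=128
add $t0, $t0, 2 → $t0=17+2=19
cmp $t0, 19  (cmp 19,19)
bne body: not taken
sub $t2, $t3, $t3 → $t2=61-61=0
sw $t2, (120) → M[120]=0
halt.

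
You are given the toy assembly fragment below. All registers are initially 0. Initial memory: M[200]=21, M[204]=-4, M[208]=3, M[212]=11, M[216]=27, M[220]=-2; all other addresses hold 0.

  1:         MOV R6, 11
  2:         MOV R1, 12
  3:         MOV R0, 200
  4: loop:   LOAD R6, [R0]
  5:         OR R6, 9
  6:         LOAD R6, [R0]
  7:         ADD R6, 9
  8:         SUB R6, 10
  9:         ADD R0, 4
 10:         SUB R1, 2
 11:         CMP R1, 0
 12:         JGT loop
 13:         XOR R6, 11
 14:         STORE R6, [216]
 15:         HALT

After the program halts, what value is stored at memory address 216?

MOV R6, 11 → R6=11
MOV R1, 12 → R1=12
MOV R0, 200 → R0=200
LOAD R6, [R0] → R6=M[200]=21
OR R6, 9 → R6=21|9=29
LOAD R6, [R0] → R6=M[200]=21
ADD R6, 9 → R6=21+9=30
SUB R6, 10 → R6=30-10=20
ADD R0, 4 → R0=200+4=204
SUB R1, 2 → R1=12-2=10
CMP R1, 0  (cmp 10,0)
JGT loop: taken
LOAD R6, [R0] → R6=M[204]=-4
OR R6, 9 → R6=(-4)|9=-3
LOAD R6, [R0] → R6=M[204]=-4
ADD R6, 9 → R6=(-4)+9=5
SUB R6, 10 → R6=5-10=-5
ADD R0, 4 → R0=204+4=208
SUB R1, 2 → R1=10-2=8
CMP R1, 0  (cmp 8,0)
JGT loop: taken
LOAD R6, [R0] → R6=M[208]=3
OR R6, 9 → R6=3|9=11
LOAD R6, [R0] → R6=M[208]=3
ADD R6, 9 → R6=3+9=12
SUB R6, 10 → R6=12-10=2
ADD R0, 4 → R0=208+4=212
SUB R1, 2 → R1=8-2=6
CMP R1, 0  (cmp 6,0)
JGT loop: taken
LOAD R6, [R0] → R6=M[212]=11
OR R6, 9 → R6=11|9=11
LOAD R6, [R0] → R6=M[212]=11
ADD R6, 9 → R6=11+9=20
SUB R6, 10 → R6=20-10=10
ADD R0, 4 → R0=212+4=216
SUB R1, 2 → R1=6-2=4
CMP R1, 0  (cmp 4,0)
JGT loop: taken
LOAD R6, [R0] → R6=M[216]=27
OR R6, 9 → R6=27|9=27
LOAD R6, [R0] → R6=M[216]=27
ADD R6, 9 → R6=27+9=36
SUB R6, 10 → R6=36-10=26
ADD R0, 4 → R0=216+4=220
SUB R1, 2 → R1=4-2=2
CMP R1, 0  (cmp 2,0)
JGT loop: taken
LOAD R6, [R0] → R6=M[220]=-2
OR R6, 9 → R6=(-2)|9=-1
LOAD R6, [R0] → R6=M[220]=-2
ADD R6, 9 → R6=(-2)+9=7
SUB R6, 10 → R6=7-10=-3
ADD R0, 4 → R0=220+4=224
SUB R1, 2 → R1=2-2=0
CMP R1, 0  (cmp 0,0)
JGT loop: not taken
XOR R6, 11 → R6=(-3)^11=-10
STORE R6, [216] → M[216]=-10
halt.

-10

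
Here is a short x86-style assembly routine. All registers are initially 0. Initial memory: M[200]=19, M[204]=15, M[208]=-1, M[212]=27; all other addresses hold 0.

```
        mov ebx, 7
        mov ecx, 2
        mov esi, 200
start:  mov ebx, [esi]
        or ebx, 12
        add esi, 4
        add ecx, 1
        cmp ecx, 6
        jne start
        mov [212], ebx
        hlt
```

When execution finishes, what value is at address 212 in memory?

31

ebx=7
ecx=2
esi=200
ebx=M[200]=19
ebx=19|12=31
esi=200+4=204
ecx=2+1=3
cmp ecx, 6  (cmp 3,6)
jne start: taken
ebx=M[204]=15
ebx=15|12=15
esi=204+4=208
ecx=3+1=4
cmp ecx, 6  (cmp 4,6)
jne start: taken
ebx=M[208]=-1
ebx=(-1)|12=-1
esi=208+4=212
ecx=4+1=5
cmp ecx, 6  (cmp 5,6)
jne start: taken
ebx=M[212]=27
ebx=27|12=31
esi=212+4=216
ecx=5+1=6
cmp ecx, 6  (cmp 6,6)
jne start: not taken
mov [212], ebx → M[212]=31
halt.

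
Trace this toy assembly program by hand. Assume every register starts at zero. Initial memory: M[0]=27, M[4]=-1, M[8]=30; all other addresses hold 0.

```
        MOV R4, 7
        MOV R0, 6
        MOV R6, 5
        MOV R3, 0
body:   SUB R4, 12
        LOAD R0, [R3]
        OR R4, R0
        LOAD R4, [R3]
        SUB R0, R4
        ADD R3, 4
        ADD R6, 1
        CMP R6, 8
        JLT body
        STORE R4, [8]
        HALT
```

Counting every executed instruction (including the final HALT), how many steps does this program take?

R4=7
R0=6
R6=5
R3=0
R4=7-12=-5
R0=M[0]=27
R4=(-5)|27=-5
R4=M[0]=27
R0=27-27=0
R3=0+4=4
R6=5+1=6
CMP R6, 8  (cmp 6,8)
JLT body: taken
R4=27-12=15
R0=M[4]=-1
R4=15|(-1)=-1
R4=M[4]=-1
R0=(-1)-(-1)=0
R3=4+4=8
R6=6+1=7
CMP R6, 8  (cmp 7,8)
JLT body: taken
R4=(-1)-12=-13
R0=M[8]=30
R4=(-13)|30=-1
R4=M[8]=30
R0=30-30=0
R3=8+4=12
R6=7+1=8
CMP R6, 8  (cmp 8,8)
JLT body: not taken
STORE R4, [8] → M[8]=30
halt.
Total executed instructions: 33.

33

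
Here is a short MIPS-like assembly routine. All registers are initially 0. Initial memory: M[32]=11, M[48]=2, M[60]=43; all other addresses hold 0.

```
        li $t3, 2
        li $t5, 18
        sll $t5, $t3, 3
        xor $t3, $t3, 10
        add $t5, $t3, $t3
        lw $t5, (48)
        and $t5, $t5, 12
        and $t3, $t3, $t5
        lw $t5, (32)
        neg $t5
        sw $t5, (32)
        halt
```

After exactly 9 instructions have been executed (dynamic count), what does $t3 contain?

0

li $t3, 2 → $t3=2
li $t5, 18 → $t5=18
sll $t5, $t3, 3 → $t5=2<<3=16
xor $t3, $t3, 10 → $t3=2^10=8
add $t5, $t3, $t3 → $t5=8+8=16
lw $t5, (48) → $t5=M[48]=2
and $t5, $t5, 12 → $t5=2&12=0
and $t3, $t3, $t5 → $t3=8&0=0
lw $t5, (32) → $t5=M[32]=11
After step 9: $t3 = 0.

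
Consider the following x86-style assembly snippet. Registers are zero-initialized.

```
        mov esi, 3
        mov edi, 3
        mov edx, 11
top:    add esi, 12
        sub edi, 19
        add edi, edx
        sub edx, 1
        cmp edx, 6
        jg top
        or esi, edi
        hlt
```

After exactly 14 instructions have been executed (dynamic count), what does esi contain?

27

mov esi, 3 → esi=3
mov edi, 3 → edi=3
mov edx, 11 → edx=11
add esi, 12 → esi=3+12=15
sub edi, 19 → edi=3-19=-16
add edi, edx → edi=(-16)+11=-5
sub edx, 1 → edx=11-1=10
cmp edx, 6  (cmp 10,6)
jg top: taken
add esi, 12 → esi=15+12=27
sub edi, 19 → edi=(-5)-19=-24
add edi, edx → edi=(-24)+10=-14
sub edx, 1 → edx=10-1=9
cmp edx, 6  (cmp 9,6)
After step 14: esi = 27.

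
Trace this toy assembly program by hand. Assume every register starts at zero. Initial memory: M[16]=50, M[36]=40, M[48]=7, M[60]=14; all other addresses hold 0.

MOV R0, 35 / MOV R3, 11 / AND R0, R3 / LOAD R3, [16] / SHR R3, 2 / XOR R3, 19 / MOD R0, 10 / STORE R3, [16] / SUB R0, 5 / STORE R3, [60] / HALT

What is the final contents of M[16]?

MOV R0, 35 → R0=35
MOV R3, 11 → R3=11
AND R0, R3 → R0=35&11=3
LOAD R3, [16] → R3=M[16]=50
SHR R3, 2 → R3=50>>2=12
XOR R3, 19 → R3=12^19=31
MOD R0, 10 → R0=3%10=3
STORE R3, [16] → M[16]=31
SUB R0, 5 → R0=3-5=-2
STORE R3, [60] → M[60]=31
halt.

31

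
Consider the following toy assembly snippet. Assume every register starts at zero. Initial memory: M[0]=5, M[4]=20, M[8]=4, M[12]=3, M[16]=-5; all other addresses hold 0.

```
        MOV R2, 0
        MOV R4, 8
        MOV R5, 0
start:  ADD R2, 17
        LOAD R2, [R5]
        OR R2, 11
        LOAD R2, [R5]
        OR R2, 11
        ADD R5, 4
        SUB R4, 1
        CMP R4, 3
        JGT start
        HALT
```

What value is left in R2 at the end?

after MOV R2, 0: R2=0
after MOV R4, 8: R4=8
after MOV R5, 0: R5=0
after ADD R2, 17: R2=0+17=17
after LOAD R2, [R5]: R2=M[0]=5
after OR R2, 11: R2=5|11=15
after LOAD R2, [R5]: R2=M[0]=5
after OR R2, 11: R2=5|11=15
after ADD R5, 4: R5=0+4=4
after SUB R4, 1: R4=8-1=7
CMP R4, 3  (cmp 7,3)
JGT start: taken
after ADD R2, 17: R2=15+17=32
after LOAD R2, [R5]: R2=M[4]=20
after OR R2, 11: R2=20|11=31
after LOAD R2, [R5]: R2=M[4]=20
after OR R2, 11: R2=20|11=31
after ADD R5, 4: R5=4+4=8
after SUB R4, 1: R4=7-1=6
CMP R4, 3  (cmp 6,3)
JGT start: taken
after ADD R2, 17: R2=31+17=48
after LOAD R2, [R5]: R2=M[8]=4
after OR R2, 11: R2=4|11=15
after LOAD R2, [R5]: R2=M[8]=4
after OR R2, 11: R2=4|11=15
after ADD R5, 4: R5=8+4=12
after SUB R4, 1: R4=6-1=5
CMP R4, 3  (cmp 5,3)
JGT start: taken
after ADD R2, 17: R2=15+17=32
after LOAD R2, [R5]: R2=M[12]=3
after OR R2, 11: R2=3|11=11
after LOAD R2, [R5]: R2=M[12]=3
after OR R2, 11: R2=3|11=11
after ADD R5, 4: R5=12+4=16
after SUB R4, 1: R4=5-1=4
CMP R4, 3  (cmp 4,3)
JGT start: taken
after ADD R2, 17: R2=11+17=28
after LOAD R2, [R5]: R2=M[16]=-5
after OR R2, 11: R2=(-5)|11=-5
after LOAD R2, [R5]: R2=M[16]=-5
after OR R2, 11: R2=(-5)|11=-5
after ADD R5, 4: R5=16+4=20
after SUB R4, 1: R4=4-1=3
CMP R4, 3  (cmp 3,3)
JGT start: not taken
halt.

-5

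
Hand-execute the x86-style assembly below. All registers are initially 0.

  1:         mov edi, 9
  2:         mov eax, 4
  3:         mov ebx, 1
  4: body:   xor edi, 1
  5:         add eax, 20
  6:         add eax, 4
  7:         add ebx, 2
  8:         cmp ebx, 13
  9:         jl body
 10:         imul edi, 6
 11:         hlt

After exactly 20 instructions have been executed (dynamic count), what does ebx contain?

edi=9
eax=4
ebx=1
edi=9^1=8
eax=4+20=24
eax=24+4=28
ebx=1+2=3
cmp ebx, 13  (cmp 3,13)
jl body: taken
edi=8^1=9
eax=28+20=48
eax=48+4=52
ebx=3+2=5
cmp ebx, 13  (cmp 5,13)
jl body: taken
edi=9^1=8
eax=52+20=72
eax=72+4=76
ebx=5+2=7
cmp ebx, 13  (cmp 7,13)
After step 20: ebx = 7.

7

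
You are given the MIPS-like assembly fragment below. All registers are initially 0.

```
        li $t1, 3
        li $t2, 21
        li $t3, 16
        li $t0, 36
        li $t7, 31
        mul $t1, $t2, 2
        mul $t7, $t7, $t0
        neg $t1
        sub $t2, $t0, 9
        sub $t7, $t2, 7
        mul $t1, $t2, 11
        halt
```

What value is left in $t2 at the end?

$t1=3
$t2=21
$t3=16
$t0=36
$t7=31
$t1=21*2=42
$t7=31*36=1116
$t1=-(42)=-42
$t2=36-9=27
$t7=27-7=20
$t1=27*11=297
halt.

27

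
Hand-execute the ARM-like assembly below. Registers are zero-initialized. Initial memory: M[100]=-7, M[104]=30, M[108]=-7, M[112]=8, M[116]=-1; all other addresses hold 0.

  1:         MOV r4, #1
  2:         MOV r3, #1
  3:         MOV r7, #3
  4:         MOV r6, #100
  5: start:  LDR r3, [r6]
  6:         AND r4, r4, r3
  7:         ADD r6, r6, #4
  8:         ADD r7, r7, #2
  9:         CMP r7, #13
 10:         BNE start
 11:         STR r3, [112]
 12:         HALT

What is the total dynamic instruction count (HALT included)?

36

MOV r4, #1 → r4=1
MOV r3, #1 → r3=1
MOV r7, #3 → r7=3
MOV r6, #100 → r6=100
LDR r3, [r6] → r3=M[100]=-7
AND r4, r4, r3 → r4=1&(-7)=1
ADD r6, r6, #4 → r6=100+4=104
ADD r7, r7, #2 → r7=3+2=5
CMP r7, #13  (cmp 5,13)
BNE start: taken
LDR r3, [r6] → r3=M[104]=30
AND r4, r4, r3 → r4=1&30=0
ADD r6, r6, #4 → r6=104+4=108
ADD r7, r7, #2 → r7=5+2=7
CMP r7, #13  (cmp 7,13)
BNE start: taken
LDR r3, [r6] → r3=M[108]=-7
AND r4, r4, r3 → r4=0&(-7)=0
ADD r6, r6, #4 → r6=108+4=112
ADD r7, r7, #2 → r7=7+2=9
CMP r7, #13  (cmp 9,13)
BNE start: taken
LDR r3, [r6] → r3=M[112]=8
AND r4, r4, r3 → r4=0&8=0
ADD r6, r6, #4 → r6=112+4=116
ADD r7, r7, #2 → r7=9+2=11
CMP r7, #13  (cmp 11,13)
BNE start: taken
LDR r3, [r6] → r3=M[116]=-1
AND r4, r4, r3 → r4=0&(-1)=0
ADD r6, r6, #4 → r6=116+4=120
ADD r7, r7, #2 → r7=11+2=13
CMP r7, #13  (cmp 13,13)
BNE start: not taken
STR r3, [112] → M[112]=-1
halt.
Total executed instructions: 36.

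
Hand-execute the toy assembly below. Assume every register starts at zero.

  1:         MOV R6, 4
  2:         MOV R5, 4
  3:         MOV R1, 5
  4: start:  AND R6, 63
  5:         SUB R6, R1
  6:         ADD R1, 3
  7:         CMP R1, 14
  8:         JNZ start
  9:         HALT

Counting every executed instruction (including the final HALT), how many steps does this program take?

19

MOV R6, 4 → R6=4
MOV R5, 4 → R5=4
MOV R1, 5 → R1=5
AND R6, 63 → R6=4&63=4
SUB R6, R1 → R6=4-5=-1
ADD R1, 3 → R1=5+3=8
CMP R1, 14  (cmp 8,14)
JNZ start: taken
AND R6, 63 → R6=(-1)&63=63
SUB R6, R1 → R6=63-8=55
ADD R1, 3 → R1=8+3=11
CMP R1, 14  (cmp 11,14)
JNZ start: taken
AND R6, 63 → R6=55&63=55
SUB R6, R1 → R6=55-11=44
ADD R1, 3 → R1=11+3=14
CMP R1, 14  (cmp 14,14)
JNZ start: not taken
halt.
Total executed instructions: 19.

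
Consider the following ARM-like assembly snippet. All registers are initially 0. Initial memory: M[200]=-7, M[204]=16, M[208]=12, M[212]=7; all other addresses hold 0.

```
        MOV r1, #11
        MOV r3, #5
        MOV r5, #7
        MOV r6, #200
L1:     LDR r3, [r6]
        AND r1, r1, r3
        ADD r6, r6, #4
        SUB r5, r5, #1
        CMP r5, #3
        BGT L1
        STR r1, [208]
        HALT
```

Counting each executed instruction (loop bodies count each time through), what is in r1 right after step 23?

0

MOV r1, #11 → r1=11
MOV r3, #5 → r3=5
MOV r5, #7 → r5=7
MOV r6, #200 → r6=200
LDR r3, [r6] → r3=M[200]=-7
AND r1, r1, r3 → r1=11&(-7)=9
ADD r6, r6, #4 → r6=200+4=204
SUB r5, r5, #1 → r5=7-1=6
CMP r5, #3  (cmp 6,3)
BGT L1: taken
LDR r3, [r6] → r3=M[204]=16
AND r1, r1, r3 → r1=9&16=0
ADD r6, r6, #4 → r6=204+4=208
SUB r5, r5, #1 → r5=6-1=5
CMP r5, #3  (cmp 5,3)
BGT L1: taken
LDR r3, [r6] → r3=M[208]=12
AND r1, r1, r3 → r1=0&12=0
ADD r6, r6, #4 → r6=208+4=212
SUB r5, r5, #1 → r5=5-1=4
CMP r5, #3  (cmp 4,3)
BGT L1: taken
LDR r3, [r6] → r3=M[212]=7
After step 23: r1 = 0.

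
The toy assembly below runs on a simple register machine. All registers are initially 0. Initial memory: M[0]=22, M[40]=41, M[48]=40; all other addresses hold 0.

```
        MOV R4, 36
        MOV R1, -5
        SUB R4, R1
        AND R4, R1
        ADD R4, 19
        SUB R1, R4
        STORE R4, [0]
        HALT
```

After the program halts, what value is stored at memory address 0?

60

R4=36
R1=-5
R4=36-(-5)=41
R4=41&(-5)=41
R4=41+19=60
R1=(-5)-60=-65
STORE R4, [0] → M[0]=60
halt.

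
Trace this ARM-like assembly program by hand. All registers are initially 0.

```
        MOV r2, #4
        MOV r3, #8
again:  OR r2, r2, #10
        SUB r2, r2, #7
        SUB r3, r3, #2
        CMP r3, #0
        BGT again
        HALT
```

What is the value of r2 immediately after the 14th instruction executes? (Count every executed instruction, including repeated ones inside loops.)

3

MOV r2, #4 → r2=4
MOV r3, #8 → r3=8
OR r2, r2, #10 → r2=4|10=14
SUB r2, r2, #7 → r2=14-7=7
SUB r3, r3, #2 → r3=8-2=6
CMP r3, #0  (cmp 6,0)
BGT again: taken
OR r2, r2, #10 → r2=7|10=15
SUB r2, r2, #7 → r2=15-7=8
SUB r3, r3, #2 → r3=6-2=4
CMP r3, #0  (cmp 4,0)
BGT again: taken
OR r2, r2, #10 → r2=8|10=10
SUB r2, r2, #7 → r2=10-7=3
After step 14: r2 = 3.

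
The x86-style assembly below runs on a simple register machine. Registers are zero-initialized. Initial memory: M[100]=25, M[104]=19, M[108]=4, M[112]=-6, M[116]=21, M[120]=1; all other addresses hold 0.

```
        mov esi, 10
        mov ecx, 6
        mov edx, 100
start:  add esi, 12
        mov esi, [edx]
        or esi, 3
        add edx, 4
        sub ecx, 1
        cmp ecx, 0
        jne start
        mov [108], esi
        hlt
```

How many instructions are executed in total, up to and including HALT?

47

after mov esi, 10: esi=10
after mov ecx, 6: ecx=6
after mov edx, 100: edx=100
after add esi, 12: esi=10+12=22
after mov esi, [edx]: esi=M[100]=25
after or esi, 3: esi=25|3=27
after add edx, 4: edx=100+4=104
after sub ecx, 1: ecx=6-1=5
cmp ecx, 0  (cmp 5,0)
jne start: taken
after add esi, 12: esi=27+12=39
after mov esi, [edx]: esi=M[104]=19
after or esi, 3: esi=19|3=19
after add edx, 4: edx=104+4=108
after sub ecx, 1: ecx=5-1=4
cmp ecx, 0  (cmp 4,0)
jne start: taken
after add esi, 12: esi=19+12=31
after mov esi, [edx]: esi=M[108]=4
after or esi, 3: esi=4|3=7
after add edx, 4: edx=108+4=112
after sub ecx, 1: ecx=4-1=3
cmp ecx, 0  (cmp 3,0)
jne start: taken
after add esi, 12: esi=7+12=19
after mov esi, [edx]: esi=M[112]=-6
after or esi, 3: esi=(-6)|3=-5
after add edx, 4: edx=112+4=116
after sub ecx, 1: ecx=3-1=2
cmp ecx, 0  (cmp 2,0)
jne start: taken
after add esi, 12: esi=(-5)+12=7
after mov esi, [edx]: esi=M[116]=21
after or esi, 3: esi=21|3=23
after add edx, 4: edx=116+4=120
after sub ecx, 1: ecx=2-1=1
cmp ecx, 0  (cmp 1,0)
jne start: taken
after add esi, 12: esi=23+12=35
after mov esi, [edx]: esi=M[120]=1
after or esi, 3: esi=1|3=3
after add edx, 4: edx=120+4=124
after sub ecx, 1: ecx=1-1=0
cmp ecx, 0  (cmp 0,0)
jne start: not taken
mov [108], esi → M[108]=3
halt.
Total executed instructions: 47.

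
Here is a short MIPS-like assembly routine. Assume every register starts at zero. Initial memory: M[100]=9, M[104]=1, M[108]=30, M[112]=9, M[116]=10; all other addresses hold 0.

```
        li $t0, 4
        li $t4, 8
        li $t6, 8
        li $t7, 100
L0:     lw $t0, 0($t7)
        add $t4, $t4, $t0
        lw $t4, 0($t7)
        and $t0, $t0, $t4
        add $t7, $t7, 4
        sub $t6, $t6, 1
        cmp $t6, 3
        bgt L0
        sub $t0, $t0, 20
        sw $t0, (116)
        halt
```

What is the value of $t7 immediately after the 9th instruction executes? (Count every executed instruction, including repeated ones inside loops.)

after li $t0, 4: $t0=4
after li $t4, 8: $t4=8
after li $t6, 8: $t6=8
after li $t7, 100: $t7=100
after lw $t0, 0($t7): $t0=M[100]=9
after add $t4, $t4, $t0: $t4=8+9=17
after lw $t4, 0($t7): $t4=M[100]=9
after and $t0, $t0, $t4: $t0=9&9=9
after add $t7, $t7, 4: $t7=100+4=104
After step 9: $t7 = 104.

104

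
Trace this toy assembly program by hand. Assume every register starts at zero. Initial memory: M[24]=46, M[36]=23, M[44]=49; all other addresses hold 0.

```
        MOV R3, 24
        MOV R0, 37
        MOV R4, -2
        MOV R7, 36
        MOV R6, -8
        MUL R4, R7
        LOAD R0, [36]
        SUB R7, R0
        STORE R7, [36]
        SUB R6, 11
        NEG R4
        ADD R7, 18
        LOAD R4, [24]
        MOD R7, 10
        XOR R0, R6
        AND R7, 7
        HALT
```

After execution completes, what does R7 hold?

1

R3=24
R0=37
R4=-2
R7=36
R6=-8
R4=(-2)*36=-72
R0=M[36]=23
R7=36-23=13
STORE R7, [36] → M[36]=13
R6=(-8)-11=-19
R4=-(-72)=72
R7=13+18=31
R4=M[24]=46
R7=31%10=1
R0=23^(-19)=-6
R7=1&7=1
halt.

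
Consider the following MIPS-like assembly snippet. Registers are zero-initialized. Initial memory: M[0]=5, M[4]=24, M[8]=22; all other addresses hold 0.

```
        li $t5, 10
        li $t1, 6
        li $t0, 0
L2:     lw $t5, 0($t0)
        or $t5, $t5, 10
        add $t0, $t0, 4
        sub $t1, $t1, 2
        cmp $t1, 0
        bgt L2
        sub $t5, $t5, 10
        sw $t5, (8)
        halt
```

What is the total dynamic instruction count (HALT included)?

after li $t5, 10: $t5=10
after li $t1, 6: $t1=6
after li $t0, 0: $t0=0
after lw $t5, 0($t0): $t5=M[0]=5
after or $t5, $t5, 10: $t5=5|10=15
after add $t0, $t0, 4: $t0=0+4=4
after sub $t1, $t1, 2: $t1=6-2=4
cmp $t1, 0  (cmp 4,0)
bgt L2: taken
after lw $t5, 0($t0): $t5=M[4]=24
after or $t5, $t5, 10: $t5=24|10=26
after add $t0, $t0, 4: $t0=4+4=8
after sub $t1, $t1, 2: $t1=4-2=2
cmp $t1, 0  (cmp 2,0)
bgt L2: taken
after lw $t5, 0($t0): $t5=M[8]=22
after or $t5, $t5, 10: $t5=22|10=30
after add $t0, $t0, 4: $t0=8+4=12
after sub $t1, $t1, 2: $t1=2-2=0
cmp $t1, 0  (cmp 0,0)
bgt L2: not taken
after sub $t5, $t5, 10: $t5=30-10=20
sw $t5, (8) → M[8]=20
halt.
Total executed instructions: 24.

24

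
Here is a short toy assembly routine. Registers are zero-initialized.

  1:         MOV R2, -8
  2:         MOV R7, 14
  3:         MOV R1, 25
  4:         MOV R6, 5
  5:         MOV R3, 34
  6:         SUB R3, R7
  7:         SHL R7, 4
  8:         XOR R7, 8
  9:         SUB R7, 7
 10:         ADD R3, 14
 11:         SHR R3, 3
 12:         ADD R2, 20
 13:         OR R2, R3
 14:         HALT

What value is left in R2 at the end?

after MOV R2, -8: R2=-8
after MOV R7, 14: R7=14
after MOV R1, 25: R1=25
after MOV R6, 5: R6=5
after MOV R3, 34: R3=34
after SUB R3, R7: R3=34-14=20
after SHL R7, 4: R7=14<<4=224
after XOR R7, 8: R7=224^8=232
after SUB R7, 7: R7=232-7=225
after ADD R3, 14: R3=20+14=34
after SHR R3, 3: R3=34>>3=4
after ADD R2, 20: R2=(-8)+20=12
after OR R2, R3: R2=12|4=12
halt.

12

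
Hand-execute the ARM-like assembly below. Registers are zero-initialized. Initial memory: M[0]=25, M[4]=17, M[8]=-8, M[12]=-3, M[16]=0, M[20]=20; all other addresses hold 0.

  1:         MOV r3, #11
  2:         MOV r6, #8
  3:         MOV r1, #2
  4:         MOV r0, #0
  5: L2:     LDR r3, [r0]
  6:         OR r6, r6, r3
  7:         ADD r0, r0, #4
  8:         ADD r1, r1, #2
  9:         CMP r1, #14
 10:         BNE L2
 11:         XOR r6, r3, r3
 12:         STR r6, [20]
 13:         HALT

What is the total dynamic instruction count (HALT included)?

43

after MOV r3, #11: r3=11
after MOV r6, #8: r6=8
after MOV r1, #2: r1=2
after MOV r0, #0: r0=0
after LDR r3, [r0]: r3=M[0]=25
after OR r6, r6, r3: r6=8|25=25
after ADD r0, r0, #4: r0=0+4=4
after ADD r1, r1, #2: r1=2+2=4
CMP r1, #14  (cmp 4,14)
BNE L2: taken
after LDR r3, [r0]: r3=M[4]=17
after OR r6, r6, r3: r6=25|17=25
after ADD r0, r0, #4: r0=4+4=8
after ADD r1, r1, #2: r1=4+2=6
CMP r1, #14  (cmp 6,14)
BNE L2: taken
after LDR r3, [r0]: r3=M[8]=-8
after OR r6, r6, r3: r6=25|(-8)=-7
after ADD r0, r0, #4: r0=8+4=12
after ADD r1, r1, #2: r1=6+2=8
CMP r1, #14  (cmp 8,14)
BNE L2: taken
after LDR r3, [r0]: r3=M[12]=-3
after OR r6, r6, r3: r6=(-7)|(-3)=-3
after ADD r0, r0, #4: r0=12+4=16
after ADD r1, r1, #2: r1=8+2=10
CMP r1, #14  (cmp 10,14)
BNE L2: taken
after LDR r3, [r0]: r3=M[16]=0
after OR r6, r6, r3: r6=(-3)|0=-3
after ADD r0, r0, #4: r0=16+4=20
after ADD r1, r1, #2: r1=10+2=12
CMP r1, #14  (cmp 12,14)
BNE L2: taken
after LDR r3, [r0]: r3=M[20]=20
after OR r6, r6, r3: r6=(-3)|20=-3
after ADD r0, r0, #4: r0=20+4=24
after ADD r1, r1, #2: r1=12+2=14
CMP r1, #14  (cmp 14,14)
BNE L2: not taken
after XOR r6, r3, r3: r6=20^20=0
STR r6, [20] → M[20]=0
halt.
Total executed instructions: 43.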